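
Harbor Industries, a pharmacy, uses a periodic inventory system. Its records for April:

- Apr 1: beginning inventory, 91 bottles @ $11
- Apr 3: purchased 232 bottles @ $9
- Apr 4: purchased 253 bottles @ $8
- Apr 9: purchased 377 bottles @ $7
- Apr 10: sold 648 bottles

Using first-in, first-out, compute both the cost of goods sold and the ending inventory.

COGS = $5,617; ending inventory = $2,135

Apr 10, 648 sold [FIFO — oldest first]: 91 @ $11 + 232 @ $9 + 253 @ $8 + 72 @ $7 = $5,617
Ending inventory: 305 @ $7 = $2,135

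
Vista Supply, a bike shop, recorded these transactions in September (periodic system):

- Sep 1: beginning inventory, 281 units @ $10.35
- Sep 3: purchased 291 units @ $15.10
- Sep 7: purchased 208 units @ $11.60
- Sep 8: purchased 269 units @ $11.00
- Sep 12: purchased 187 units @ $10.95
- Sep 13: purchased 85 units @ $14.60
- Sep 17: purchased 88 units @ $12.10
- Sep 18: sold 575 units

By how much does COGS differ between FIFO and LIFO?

$618.80

FIFO COGS: 281 @ $10.35 + 291 @ $15.10 + 3 @ $11.60 = $7,337.25
LIFO COGS: 88 @ $12.10 + 85 @ $14.60 + 187 @ $10.95 + 215 @ $11.00 = $6,718.45
Difference = |$7,337.25 − $6,718.45| = $618.80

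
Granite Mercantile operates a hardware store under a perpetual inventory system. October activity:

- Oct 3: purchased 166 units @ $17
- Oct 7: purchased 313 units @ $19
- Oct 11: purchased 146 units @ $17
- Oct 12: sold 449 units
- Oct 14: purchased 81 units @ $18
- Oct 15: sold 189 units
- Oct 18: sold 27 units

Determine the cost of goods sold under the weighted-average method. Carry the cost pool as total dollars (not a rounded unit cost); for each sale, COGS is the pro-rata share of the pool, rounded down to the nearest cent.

After Oct 3: 166 on hand, pool $2,822.00 (≈ $17.0000 each)
After Oct 7: 479 on hand, pool $8,769.00 (≈ $18.3069 each)
After Oct 11: 625 on hand, pool $11,251.00 (≈ $18.0016 each)
Oct 12, sell 449: 449/625 × $11,251.00 → $8,082.71
After Oct 14: 257 on hand, pool $4,626.29 (≈ $18.0011 each)
Oct 15, sell 189: 189/257 × $4,626.29 → $3,402.21
Oct 18, sell 27: 27/68 × $1,224.08 → $486.03
Total COGS = $8,082.71 + $3,402.21 + $486.03 = $11,970.95
Ending inventory (cost pool remaining) = $738.05

COGS = $11,970.95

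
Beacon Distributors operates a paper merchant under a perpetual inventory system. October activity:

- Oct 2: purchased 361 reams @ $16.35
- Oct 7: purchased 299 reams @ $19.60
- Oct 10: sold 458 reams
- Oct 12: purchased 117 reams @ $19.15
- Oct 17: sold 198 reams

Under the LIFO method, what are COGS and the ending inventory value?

Oct 10, 458 sold [LIFO — newest first]: 299 @ $19.60 + 159 @ $16.35 = $8,460.05
Oct 17, 198 sold [LIFO — newest first]: 117 @ $19.15 + 81 @ $16.35 = $3,564.90
Total COGS = $8,460.05 + $3,564.90 = $12,024.95
Ending inventory: 121 @ $16.35 = $1,978.35
Check: goods available $14,003.30 = COGS $12,024.95 + ending $1,978.35

COGS = $12,024.95; ending inventory = $1,978.35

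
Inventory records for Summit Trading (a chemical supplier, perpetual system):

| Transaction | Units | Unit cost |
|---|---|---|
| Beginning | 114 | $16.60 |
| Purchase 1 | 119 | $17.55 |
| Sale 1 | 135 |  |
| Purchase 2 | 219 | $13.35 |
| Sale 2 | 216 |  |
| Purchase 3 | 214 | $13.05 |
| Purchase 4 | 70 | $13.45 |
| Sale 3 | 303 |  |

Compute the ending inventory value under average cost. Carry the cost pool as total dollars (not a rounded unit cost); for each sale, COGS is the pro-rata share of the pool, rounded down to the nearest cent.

After Beginning: 114 on hand, pool $1,892.40 (≈ $16.6000 each)
After Purchase 1: 233 on hand, pool $3,980.85 (≈ $17.0852 each)
Sale 1, sell 135: 135/233 × $3,980.85 → $2,306.50
After Purchase 2: 317 on hand, pool $4,598.00 (≈ $14.5047 each)
Sale 2, sell 216: 216/317 × $4,598.00 → $3,133.02
After Purchase 3: 315 on hand, pool $4,257.68 (≈ $13.5164 each)
After Purchase 4: 385 on hand, pool $5,199.18 (≈ $13.5044 each)
Sale 3, sell 303: 303/385 × $5,199.18 → $4,091.82
Total COGS = $2,306.50 + $3,133.02 + $4,091.82 = $9,531.34
Ending inventory (cost pool remaining) = $1,107.36

Ending inventory = $1,107.36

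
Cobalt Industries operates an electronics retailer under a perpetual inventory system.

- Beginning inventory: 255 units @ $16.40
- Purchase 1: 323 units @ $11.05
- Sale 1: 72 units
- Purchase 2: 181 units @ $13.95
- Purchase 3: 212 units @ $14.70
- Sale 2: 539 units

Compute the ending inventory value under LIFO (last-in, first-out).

Sale 1 (72) [LIFO — newest first]: 72 @ $11.05 = $795.60
Sale 2 (539) [LIFO — newest first]: 212 @ $14.70 + 181 @ $13.95 + 146 @ $11.05 = $7,254.65
Total COGS = $795.60 + $7,254.65 = $8,050.25
Ending inventory: 255 @ $16.40 + 105 @ $11.05 = $5,342.25
Check: goods available $13,392.50 = COGS $8,050.25 + ending $5,342.25

Ending inventory = $5,342.25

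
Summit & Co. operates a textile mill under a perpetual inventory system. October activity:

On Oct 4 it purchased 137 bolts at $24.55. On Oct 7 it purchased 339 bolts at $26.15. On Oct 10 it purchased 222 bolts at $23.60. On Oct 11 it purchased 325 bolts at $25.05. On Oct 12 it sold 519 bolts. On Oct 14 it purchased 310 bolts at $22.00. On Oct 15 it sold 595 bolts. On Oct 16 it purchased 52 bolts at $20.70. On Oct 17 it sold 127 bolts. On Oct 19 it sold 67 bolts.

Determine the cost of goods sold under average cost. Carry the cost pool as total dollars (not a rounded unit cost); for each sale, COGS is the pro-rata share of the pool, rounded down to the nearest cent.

After Oct 4: 137 on hand, pool $3,363.35 (≈ $24.5500 each)
After Oct 7: 476 on hand, pool $12,228.20 (≈ $25.6895 each)
After Oct 10: 698 on hand, pool $17,467.40 (≈ $25.0249 each)
After Oct 11: 1023 on hand, pool $25,608.65 (≈ $25.0329 each)
Oct 12, sell 519: 519/1023 × $25,608.65 → $12,992.07
After Oct 14: 814 on hand, pool $19,436.58 (≈ $23.8779 each)
Oct 15, sell 595: 595/814 × $19,436.58 → $14,207.32
After Oct 16: 271 on hand, pool $6,305.66 (≈ $23.2681 each)
Oct 17, sell 127: 127/271 × $6,305.66 → $2,955.05
Oct 19, sell 67: 67/144 × $3,350.61 → $1,558.96
Total COGS = $12,992.07 + $14,207.32 + $2,955.05 + $1,558.96 = $31,713.40
Ending inventory (cost pool remaining) = $1,791.65
Check: goods available $33,505.05 = COGS $31,713.40 + ending $1,791.65

COGS = $31,713.40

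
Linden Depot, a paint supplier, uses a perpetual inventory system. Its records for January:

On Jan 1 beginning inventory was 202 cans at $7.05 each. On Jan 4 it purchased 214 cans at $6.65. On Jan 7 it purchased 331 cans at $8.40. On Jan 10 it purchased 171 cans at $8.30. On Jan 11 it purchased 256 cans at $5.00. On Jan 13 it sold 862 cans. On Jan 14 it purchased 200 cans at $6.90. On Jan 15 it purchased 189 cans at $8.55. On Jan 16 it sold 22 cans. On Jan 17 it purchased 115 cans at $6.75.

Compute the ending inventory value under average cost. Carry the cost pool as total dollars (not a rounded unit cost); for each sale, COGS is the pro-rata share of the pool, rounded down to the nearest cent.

Ending inventory = $5,821.68

After Jan 1: 202 on hand, pool $1,424.10 (≈ $7.0500 each)
After Jan 4: 416 on hand, pool $2,847.20 (≈ $6.8442 each)
After Jan 7: 747 on hand, pool $5,627.60 (≈ $7.5336 each)
After Jan 10: 918 on hand, pool $7,046.90 (≈ $7.6764 each)
After Jan 11: 1174 on hand, pool $8,326.90 (≈ $7.0928 each)
Jan 13, sell 862: 862/1174 × $8,326.90 → $6,113.95
After Jan 14: 512 on hand, pool $3,592.95 (≈ $7.0175 each)
After Jan 15: 701 on hand, pool $5,208.90 (≈ $7.4307 each)
Jan 16, sell 22: 22/701 × $5,208.90 → $163.47
After Jan 17: 794 on hand, pool $5,821.68 (≈ $7.3321 each)
Total COGS = $6,113.95 + $163.47 = $6,277.42
Ending inventory (cost pool remaining) = $5,821.68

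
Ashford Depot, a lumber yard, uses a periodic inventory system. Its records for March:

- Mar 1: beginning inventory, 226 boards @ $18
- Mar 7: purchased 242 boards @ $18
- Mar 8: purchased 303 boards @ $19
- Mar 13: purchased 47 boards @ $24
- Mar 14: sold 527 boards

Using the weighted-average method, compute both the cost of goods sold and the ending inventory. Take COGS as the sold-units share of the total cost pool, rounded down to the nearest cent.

COGS = $9,862.88; ending inventory = $5,446.12

Mar 14, sell 527: 527/818 × $15,309.00 → $9,862.88
Ending inventory (cost pool remaining) = $5,446.12
Check: goods available $15,309.00 = COGS $9,862.88 + ending $5,446.12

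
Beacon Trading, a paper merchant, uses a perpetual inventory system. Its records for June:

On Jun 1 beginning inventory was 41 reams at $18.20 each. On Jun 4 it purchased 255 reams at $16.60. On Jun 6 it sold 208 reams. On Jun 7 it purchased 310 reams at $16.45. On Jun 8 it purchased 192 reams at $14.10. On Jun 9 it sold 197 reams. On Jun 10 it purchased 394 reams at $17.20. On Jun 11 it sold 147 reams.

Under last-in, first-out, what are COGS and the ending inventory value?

Jun 6, 208 sold [LIFO — newest first]: 208 @ $16.60 = $3,452.80
Jun 9, 197 sold [LIFO — newest first]: 192 @ $14.10 + 5 @ $16.45 = $2,789.45
Jun 11, 147 sold [LIFO — newest first]: 147 @ $17.20 = $2,528.40
Total COGS = $3,452.80 + $2,789.45 + $2,528.40 = $8,770.65
Ending inventory: 41 @ $18.20 + 47 @ $16.60 + 305 @ $16.45 + 247 @ $17.20 = $10,792.05
Check: goods available $19,562.70 = COGS $8,770.65 + ending $10,792.05

COGS = $8,770.65; ending inventory = $10,792.05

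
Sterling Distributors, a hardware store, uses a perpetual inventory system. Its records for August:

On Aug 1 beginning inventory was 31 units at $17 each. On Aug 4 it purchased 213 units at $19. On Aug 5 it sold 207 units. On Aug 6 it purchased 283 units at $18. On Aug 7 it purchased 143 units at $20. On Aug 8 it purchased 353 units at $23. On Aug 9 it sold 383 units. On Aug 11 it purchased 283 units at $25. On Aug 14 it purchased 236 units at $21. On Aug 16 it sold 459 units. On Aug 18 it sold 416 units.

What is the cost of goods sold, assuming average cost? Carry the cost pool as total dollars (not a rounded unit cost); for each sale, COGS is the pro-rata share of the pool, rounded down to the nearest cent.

COGS = $30,985.29

After Aug 1: 31 on hand, pool $527.00 (≈ $17.0000 each)
After Aug 4: 244 on hand, pool $4,574.00 (≈ $18.7459 each)
Aug 5, sell 207: 207/244 × $4,574.00 → $3,880.40
After Aug 6: 320 on hand, pool $5,787.60 (≈ $18.0862 each)
After Aug 7: 463 on hand, pool $8,647.60 (≈ $18.6773 each)
After Aug 8: 816 on hand, pool $16,766.60 (≈ $20.5473 each)
Aug 9, sell 383: 383/816 × $16,766.60 → $7,869.61
After Aug 11: 716 on hand, pool $15,971.99 (≈ $22.3072 each)
After Aug 14: 952 on hand, pool $20,927.99 (≈ $21.9832 each)
Aug 16, sell 459: 459/952 × $20,927.99 → $10,090.28
Aug 18, sell 416: 416/493 × $10,837.71 → $9,145.00
Total COGS = $3,880.40 + $7,869.61 + $10,090.28 + $9,145.00 = $30,985.29
Ending inventory (cost pool remaining) = $1,692.71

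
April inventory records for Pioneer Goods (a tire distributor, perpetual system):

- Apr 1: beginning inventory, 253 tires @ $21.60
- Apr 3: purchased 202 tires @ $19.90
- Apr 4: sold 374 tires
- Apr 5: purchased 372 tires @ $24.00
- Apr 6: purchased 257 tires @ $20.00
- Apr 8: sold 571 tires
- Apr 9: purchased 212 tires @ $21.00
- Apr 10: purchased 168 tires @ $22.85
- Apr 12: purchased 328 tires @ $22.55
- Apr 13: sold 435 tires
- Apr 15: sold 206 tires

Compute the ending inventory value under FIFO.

Ending inventory = $4,645.30

Apr 4, 374 sold [FIFO — oldest first]: 253 @ $21.60 + 121 @ $19.90 = $7,872.70
Apr 8, 571 sold [FIFO — oldest first]: 81 @ $19.90 + 372 @ $24.00 + 118 @ $20.00 = $12,899.90
Apr 13, 435 sold [FIFO — oldest first]: 139 @ $20.00 + 212 @ $21.00 + 84 @ $22.85 = $9,151.40
Apr 15, 206 sold [FIFO — oldest first]: 84 @ $22.85 + 122 @ $22.55 = $4,670.50
Total COGS = $7,872.70 + $12,899.90 + $9,151.40 + $4,670.50 = $34,594.50
Ending inventory: 206 @ $22.55 = $4,645.30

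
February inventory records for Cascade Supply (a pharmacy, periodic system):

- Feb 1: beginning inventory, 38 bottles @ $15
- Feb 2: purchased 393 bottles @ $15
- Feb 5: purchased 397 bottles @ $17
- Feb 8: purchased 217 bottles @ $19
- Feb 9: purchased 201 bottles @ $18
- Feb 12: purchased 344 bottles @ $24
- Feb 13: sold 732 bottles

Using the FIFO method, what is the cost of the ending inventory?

Feb 13, 732 sold [FIFO — oldest first]: 38 @ $15 + 393 @ $15 + 301 @ $17 = $11,582
Ending inventory: 96 @ $17 + 217 @ $19 + 201 @ $18 + 344 @ $24 = $17,629

Ending inventory = $17,629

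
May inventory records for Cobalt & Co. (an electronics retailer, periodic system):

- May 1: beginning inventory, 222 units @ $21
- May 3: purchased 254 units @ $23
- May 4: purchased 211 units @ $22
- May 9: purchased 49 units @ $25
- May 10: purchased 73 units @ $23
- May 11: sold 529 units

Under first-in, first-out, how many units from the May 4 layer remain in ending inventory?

158

May 11, 529 sold [FIFO — oldest first]: 222 @ $21 + 254 @ $23 + 53 @ $22 = $11,670
Ending inventory: 158 @ $22 + 49 @ $25 + 73 @ $23 = $6,380
Check: goods available $18,050 = COGS $11,670 + ending $6,380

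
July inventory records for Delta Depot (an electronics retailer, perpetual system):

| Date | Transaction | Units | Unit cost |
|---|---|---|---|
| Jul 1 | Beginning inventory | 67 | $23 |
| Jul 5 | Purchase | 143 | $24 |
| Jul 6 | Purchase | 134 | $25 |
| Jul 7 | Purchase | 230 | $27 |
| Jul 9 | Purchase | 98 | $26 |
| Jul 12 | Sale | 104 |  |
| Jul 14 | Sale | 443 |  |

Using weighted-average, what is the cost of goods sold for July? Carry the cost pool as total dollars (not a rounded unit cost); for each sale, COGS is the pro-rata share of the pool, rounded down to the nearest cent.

COGS = $13,903.72

After Jul 1: 67 on hand, pool $1,541.00 (≈ $23.0000 each)
After Jul 5: 210 on hand, pool $4,973.00 (≈ $23.6810 each)
After Jul 6: 344 on hand, pool $8,323.00 (≈ $24.1948 each)
After Jul 7: 574 on hand, pool $14,533.00 (≈ $25.3188 each)
After Jul 9: 672 on hand, pool $17,081.00 (≈ $25.4182 each)
Jul 12, sell 104: 104/672 × $17,081.00 → $2,643.48
Jul 14, sell 443: 443/568 × $14,437.52 → $11,260.24
Total COGS = $2,643.48 + $11,260.24 = $13,903.72
Ending inventory (cost pool remaining) = $3,177.28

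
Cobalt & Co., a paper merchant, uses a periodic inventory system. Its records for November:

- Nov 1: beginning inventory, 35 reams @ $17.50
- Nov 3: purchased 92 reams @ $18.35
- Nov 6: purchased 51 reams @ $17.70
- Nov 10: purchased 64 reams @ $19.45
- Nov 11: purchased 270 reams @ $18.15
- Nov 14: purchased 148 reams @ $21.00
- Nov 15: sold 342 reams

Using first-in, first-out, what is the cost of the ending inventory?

Nov 15, 342 sold [FIFO — oldest first]: 35 @ $17.50 + 92 @ $18.35 + 51 @ $17.70 + 64 @ $19.45 + 100 @ $18.15 = $6,263.20
Ending inventory: 170 @ $18.15 + 148 @ $21.00 = $6,193.50
Check: goods available $12,456.70 = COGS $6,263.20 + ending $6,193.50

Ending inventory = $6,193.50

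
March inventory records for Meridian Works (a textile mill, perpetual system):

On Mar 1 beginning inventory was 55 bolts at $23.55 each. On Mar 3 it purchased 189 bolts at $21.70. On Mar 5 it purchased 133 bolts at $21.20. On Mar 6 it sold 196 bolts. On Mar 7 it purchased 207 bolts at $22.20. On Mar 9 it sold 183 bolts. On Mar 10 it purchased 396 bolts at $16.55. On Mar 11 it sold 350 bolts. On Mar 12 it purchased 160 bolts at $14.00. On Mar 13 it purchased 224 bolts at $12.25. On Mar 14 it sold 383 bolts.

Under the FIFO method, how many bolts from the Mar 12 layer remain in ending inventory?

Mar 6, 196 sold [FIFO — oldest first]: 55 @ $23.55 + 141 @ $21.70 = $4,354.95
Mar 9, 183 sold [FIFO — oldest first]: 48 @ $21.70 + 133 @ $21.20 + 2 @ $22.20 = $3,905.60
Mar 11, 350 sold [FIFO — oldest first]: 205 @ $22.20 + 145 @ $16.55 = $6,950.75
Mar 14, 383 sold [FIFO — oldest first]: 251 @ $16.55 + 132 @ $14.00 = $6,002.05
Total COGS = $4,354.95 + $3,905.60 + $6,950.75 + $6,002.05 = $21,213.35
Ending inventory: 28 @ $14.00 + 224 @ $12.25 = $3,136.00

28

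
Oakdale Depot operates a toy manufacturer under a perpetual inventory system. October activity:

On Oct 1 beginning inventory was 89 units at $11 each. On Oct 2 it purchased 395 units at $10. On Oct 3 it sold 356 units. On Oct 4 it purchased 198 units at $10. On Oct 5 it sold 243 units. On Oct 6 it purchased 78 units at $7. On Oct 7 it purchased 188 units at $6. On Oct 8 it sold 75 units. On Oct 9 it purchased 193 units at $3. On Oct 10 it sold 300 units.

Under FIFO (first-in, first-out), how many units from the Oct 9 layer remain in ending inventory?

Oct 3, 356 sold [FIFO — oldest first]: 89 @ $11 + 267 @ $10 = $3,649
Oct 5, 243 sold [FIFO — oldest first]: 128 @ $10 + 115 @ $10 = $2,430
Oct 8, 75 sold [FIFO — oldest first]: 75 @ $10 = $750
Oct 10, 300 sold [FIFO — oldest first]: 8 @ $10 + 78 @ $7 + 188 @ $6 + 26 @ $3 = $1,832
Total COGS = $3,649 + $2,430 + $750 + $1,832 = $8,661
Ending inventory: 167 @ $3 = $501

167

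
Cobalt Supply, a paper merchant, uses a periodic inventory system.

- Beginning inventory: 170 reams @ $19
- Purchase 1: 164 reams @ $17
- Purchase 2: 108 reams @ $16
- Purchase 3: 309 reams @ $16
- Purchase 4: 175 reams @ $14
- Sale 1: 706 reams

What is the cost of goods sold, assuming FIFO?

Sale 1 (706) [FIFO — oldest first]: 170 @ $19 + 164 @ $17 + 108 @ $16 + 264 @ $16 = $11,970
Ending inventory: 45 @ $16 + 175 @ $14 = $3,170

COGS = $11,970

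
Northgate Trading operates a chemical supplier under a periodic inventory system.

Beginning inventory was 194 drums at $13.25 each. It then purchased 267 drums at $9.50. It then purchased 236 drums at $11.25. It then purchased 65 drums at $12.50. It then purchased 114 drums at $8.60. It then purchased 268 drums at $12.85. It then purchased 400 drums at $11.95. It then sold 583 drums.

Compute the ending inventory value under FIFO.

Ending inventory = $11,299.20

Sale 1 (583) [FIFO — oldest first]: 194 @ $13.25 + 267 @ $9.50 + 122 @ $11.25 = $6,479.50
Ending inventory: 114 @ $11.25 + 65 @ $12.50 + 114 @ $8.60 + 268 @ $12.85 + 400 @ $11.95 = $11,299.20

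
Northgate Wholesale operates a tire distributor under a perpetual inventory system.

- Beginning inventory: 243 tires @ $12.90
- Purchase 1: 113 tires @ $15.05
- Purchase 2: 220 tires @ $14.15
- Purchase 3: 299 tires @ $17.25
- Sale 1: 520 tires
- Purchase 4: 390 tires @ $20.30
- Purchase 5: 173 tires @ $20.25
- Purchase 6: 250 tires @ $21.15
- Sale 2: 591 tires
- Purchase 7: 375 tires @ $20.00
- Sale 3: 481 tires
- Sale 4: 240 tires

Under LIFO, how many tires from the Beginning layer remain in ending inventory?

231

Sale 1 (520) [LIFO — newest first]: 299 @ $17.25 + 220 @ $14.15 + 1 @ $15.05 = $8,285.80
Sale 2 (591) [LIFO — newest first]: 250 @ $21.15 + 173 @ $20.25 + 168 @ $20.30 = $12,201.15
Sale 3 (481) [LIFO — newest first]: 375 @ $20.00 + 106 @ $20.30 = $9,651.80
Sale 4 (240) [LIFO — newest first]: 116 @ $20.30 + 112 @ $15.05 + 12 @ $12.90 = $4,195.20
Total COGS = $8,285.80 + $12,201.15 + $9,651.80 + $4,195.20 = $34,333.95
Ending inventory: 231 @ $12.90 = $2,979.90
Check: goods available $37,313.85 = COGS $34,333.95 + ending $2,979.90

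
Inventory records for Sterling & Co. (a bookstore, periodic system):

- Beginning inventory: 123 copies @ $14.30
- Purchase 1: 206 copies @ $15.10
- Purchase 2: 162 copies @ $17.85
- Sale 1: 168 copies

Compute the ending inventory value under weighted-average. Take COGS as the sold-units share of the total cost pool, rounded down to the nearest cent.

Ending inventory = $5,105.64

Sale 1, sell 168: 168/491 × $7,761.20 → $2,655.56
Ending inventory (cost pool remaining) = $5,105.64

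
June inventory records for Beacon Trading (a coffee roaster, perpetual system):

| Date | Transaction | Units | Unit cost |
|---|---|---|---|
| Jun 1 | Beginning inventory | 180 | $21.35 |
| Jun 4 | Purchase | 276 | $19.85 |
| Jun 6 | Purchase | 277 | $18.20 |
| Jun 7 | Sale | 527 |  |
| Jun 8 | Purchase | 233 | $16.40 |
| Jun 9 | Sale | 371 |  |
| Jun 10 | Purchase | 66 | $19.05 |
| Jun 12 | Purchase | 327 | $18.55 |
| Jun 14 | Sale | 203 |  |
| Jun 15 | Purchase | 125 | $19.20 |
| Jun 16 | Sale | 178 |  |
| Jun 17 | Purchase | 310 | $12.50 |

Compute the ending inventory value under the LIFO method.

Ending inventory = $7,901.15

Jun 7, 527 sold [LIFO — newest first]: 277 @ $18.20 + 250 @ $19.85 = $10,003.90
Jun 9, 371 sold [LIFO — newest first]: 233 @ $16.40 + 26 @ $19.85 + 112 @ $21.35 = $6,728.50
Jun 14, 203 sold [LIFO — newest first]: 203 @ $18.55 = $3,765.65
Jun 16, 178 sold [LIFO — newest first]: 125 @ $19.20 + 53 @ $18.55 = $3,383.15
Total COGS = $10,003.90 + $6,728.50 + $3,765.65 + $3,383.15 = $23,881.20
Ending inventory: 68 @ $21.35 + 66 @ $19.05 + 71 @ $18.55 + 310 @ $12.50 = $7,901.15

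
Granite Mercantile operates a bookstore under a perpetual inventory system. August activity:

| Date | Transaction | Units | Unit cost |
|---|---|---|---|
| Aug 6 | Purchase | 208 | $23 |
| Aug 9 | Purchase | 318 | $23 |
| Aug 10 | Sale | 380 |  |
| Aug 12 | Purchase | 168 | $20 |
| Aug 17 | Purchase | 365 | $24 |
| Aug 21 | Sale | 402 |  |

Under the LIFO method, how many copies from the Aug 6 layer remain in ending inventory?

146

Aug 10, 380 sold [LIFO — newest first]: 318 @ $23 + 62 @ $23 = $8,740
Aug 21, 402 sold [LIFO — newest first]: 365 @ $24 + 37 @ $20 = $9,500
Total COGS = $8,740 + $9,500 = $18,240
Ending inventory: 146 @ $23 + 131 @ $20 = $5,978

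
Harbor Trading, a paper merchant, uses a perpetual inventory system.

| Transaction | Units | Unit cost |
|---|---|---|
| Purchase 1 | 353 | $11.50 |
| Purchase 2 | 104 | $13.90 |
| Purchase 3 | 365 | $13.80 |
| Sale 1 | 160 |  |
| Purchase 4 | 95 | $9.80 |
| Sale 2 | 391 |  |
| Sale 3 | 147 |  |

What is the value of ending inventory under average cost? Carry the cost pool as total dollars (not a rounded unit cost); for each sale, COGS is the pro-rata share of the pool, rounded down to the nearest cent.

Ending inventory = $2,725.53

After Purchase 1: 353 on hand, pool $4,059.50 (≈ $11.5000 each)
After Purchase 2: 457 on hand, pool $5,505.10 (≈ $12.0462 each)
After Purchase 3: 822 on hand, pool $10,542.10 (≈ $12.8249 each)
Sale 1, sell 160: 160/822 × $10,542.10 → $2,051.99
After Purchase 4: 757 on hand, pool $9,421.11 (≈ $12.4453 each)
Sale 2, sell 391: 391/757 × $9,421.11 → $4,866.12
Sale 3, sell 147: 147/366 × $4,554.99 → $1,829.46
Total COGS = $2,051.99 + $4,866.12 + $1,829.46 = $8,747.57
Ending inventory (cost pool remaining) = $2,725.53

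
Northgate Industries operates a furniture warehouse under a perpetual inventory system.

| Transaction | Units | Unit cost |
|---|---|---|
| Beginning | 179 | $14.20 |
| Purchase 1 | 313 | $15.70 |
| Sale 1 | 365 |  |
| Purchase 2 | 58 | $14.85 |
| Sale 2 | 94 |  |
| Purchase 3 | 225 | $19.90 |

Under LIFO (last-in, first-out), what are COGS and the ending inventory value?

Sale 1 (365) [LIFO — newest first]: 313 @ $15.70 + 52 @ $14.20 = $5,652.50
Sale 2 (94) [LIFO — newest first]: 58 @ $14.85 + 36 @ $14.20 = $1,372.50
Total COGS = $5,652.50 + $1,372.50 = $7,025.00
Ending inventory: 91 @ $14.20 + 225 @ $19.90 = $5,769.70

COGS = $7,025.00; ending inventory = $5,769.70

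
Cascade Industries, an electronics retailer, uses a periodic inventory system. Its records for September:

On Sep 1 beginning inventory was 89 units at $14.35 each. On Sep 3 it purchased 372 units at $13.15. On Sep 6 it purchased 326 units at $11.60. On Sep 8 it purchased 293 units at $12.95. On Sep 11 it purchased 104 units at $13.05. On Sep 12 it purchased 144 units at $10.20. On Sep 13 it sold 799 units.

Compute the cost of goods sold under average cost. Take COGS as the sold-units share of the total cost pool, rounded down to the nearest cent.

Sep 13, sell 799: 799/1328 × $16,570.90 → $9,969.99
Ending inventory (cost pool remaining) = $6,600.91
Check: goods available $16,570.90 = COGS $9,969.99 + ending $6,600.91

COGS = $9,969.99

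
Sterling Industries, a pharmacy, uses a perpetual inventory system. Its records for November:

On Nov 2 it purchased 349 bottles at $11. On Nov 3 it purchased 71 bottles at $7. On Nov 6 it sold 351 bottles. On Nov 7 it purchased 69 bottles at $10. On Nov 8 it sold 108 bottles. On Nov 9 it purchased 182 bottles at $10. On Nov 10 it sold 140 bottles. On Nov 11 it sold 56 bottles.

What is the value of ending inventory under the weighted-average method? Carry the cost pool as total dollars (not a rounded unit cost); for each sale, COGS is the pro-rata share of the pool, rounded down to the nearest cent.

Ending inventory = $160.37

After Nov 2: 349 on hand, pool $3,839.00 (≈ $11.0000 each)
After Nov 3: 420 on hand, pool $4,336.00 (≈ $10.3238 each)
Nov 6, sell 351: 351/420 × $4,336.00 → $3,623.65
After Nov 7: 138 on hand, pool $1,402.35 (≈ $10.1620 each)
Nov 8, sell 108: 108/138 × $1,402.35 → $1,097.49
After Nov 9: 212 on hand, pool $2,124.86 (≈ $10.0229 each)
Nov 10, sell 140: 140/212 × $2,124.86 → $1,403.20
Nov 11, sell 56: 56/72 × $721.66 → $561.29
Total COGS = $3,623.65 + $1,097.49 + $1,403.20 + $561.29 = $6,685.63
Ending inventory (cost pool remaining) = $160.37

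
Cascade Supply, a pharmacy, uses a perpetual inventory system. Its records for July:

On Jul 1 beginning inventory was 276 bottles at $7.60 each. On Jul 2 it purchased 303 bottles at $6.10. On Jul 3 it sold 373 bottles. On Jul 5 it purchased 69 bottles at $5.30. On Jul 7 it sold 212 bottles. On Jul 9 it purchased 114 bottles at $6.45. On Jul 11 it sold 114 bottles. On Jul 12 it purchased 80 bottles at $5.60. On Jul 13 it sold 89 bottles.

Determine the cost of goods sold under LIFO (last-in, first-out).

COGS = $5,084.50

Jul 3, 373 sold [LIFO — newest first]: 303 @ $6.10 + 70 @ $7.60 = $2,380.30
Jul 7, 212 sold [LIFO — newest first]: 69 @ $5.30 + 143 @ $7.60 = $1,452.50
Jul 11, 114 sold [LIFO — newest first]: 114 @ $6.45 = $735.30
Jul 13, 89 sold [LIFO — newest first]: 80 @ $5.60 + 9 @ $7.60 = $516.40
Total COGS = $2,380.30 + $1,452.50 + $735.30 + $516.40 = $5,084.50
Ending inventory: 54 @ $7.60 = $410.40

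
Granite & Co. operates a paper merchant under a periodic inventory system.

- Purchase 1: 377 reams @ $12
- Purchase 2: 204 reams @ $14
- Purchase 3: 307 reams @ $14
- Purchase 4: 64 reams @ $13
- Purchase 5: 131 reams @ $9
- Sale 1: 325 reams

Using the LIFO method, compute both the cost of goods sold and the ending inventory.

Sale 1 (325) [LIFO — newest first]: 131 @ $9 + 64 @ $13 + 130 @ $14 = $3,831
Ending inventory: 377 @ $12 + 204 @ $14 + 177 @ $14 = $9,858
Check: goods available $13,689 = COGS $3,831 + ending $9,858

COGS = $3,831; ending inventory = $9,858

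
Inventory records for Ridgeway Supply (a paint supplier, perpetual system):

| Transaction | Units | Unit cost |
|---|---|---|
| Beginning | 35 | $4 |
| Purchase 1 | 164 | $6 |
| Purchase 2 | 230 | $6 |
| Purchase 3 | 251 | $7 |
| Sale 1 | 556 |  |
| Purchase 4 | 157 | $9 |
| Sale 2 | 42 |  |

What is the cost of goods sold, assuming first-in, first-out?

COGS = $3,687

Sale 1 (556) [FIFO — oldest first]: 35 @ $4 + 164 @ $6 + 230 @ $6 + 127 @ $7 = $3,393
Sale 2 (42) [FIFO — oldest first]: 42 @ $7 = $294
Total COGS = $3,393 + $294 = $3,687
Ending inventory: 82 @ $7 + 157 @ $9 = $1,987
Check: goods available $5,674 = COGS $3,687 + ending $1,987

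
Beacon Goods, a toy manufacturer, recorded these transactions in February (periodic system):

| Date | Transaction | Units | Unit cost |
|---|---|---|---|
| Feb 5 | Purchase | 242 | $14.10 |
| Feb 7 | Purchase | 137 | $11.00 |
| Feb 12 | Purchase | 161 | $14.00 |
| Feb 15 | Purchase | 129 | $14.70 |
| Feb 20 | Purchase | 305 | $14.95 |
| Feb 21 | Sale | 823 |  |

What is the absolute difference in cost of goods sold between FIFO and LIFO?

FIFO COGS: 242 @ $14.10 + 137 @ $11.00 + 161 @ $14.00 + 129 @ $14.70 + 154 @ $14.95 = $11,371.80
LIFO COGS: 305 @ $14.95 + 129 @ $14.70 + 161 @ $14.00 + 137 @ $11.00 + 91 @ $14.10 = $11,500.15
Difference = |$11,371.80 − $11,500.15| = $128.35

$128.35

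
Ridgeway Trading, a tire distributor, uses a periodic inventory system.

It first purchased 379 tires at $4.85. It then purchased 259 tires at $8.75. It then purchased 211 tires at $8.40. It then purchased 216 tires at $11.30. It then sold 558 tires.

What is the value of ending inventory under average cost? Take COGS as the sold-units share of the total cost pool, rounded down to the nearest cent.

Ending inventory = $3,959.65

Sale 1, sell 558: 558/1065 × $8,317.60 → $4,357.95
Ending inventory (cost pool remaining) = $3,959.65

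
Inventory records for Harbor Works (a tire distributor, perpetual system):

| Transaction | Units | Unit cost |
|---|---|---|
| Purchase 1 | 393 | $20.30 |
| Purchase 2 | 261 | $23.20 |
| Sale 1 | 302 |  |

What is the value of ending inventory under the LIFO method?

Sale 1 (302) [LIFO — newest first]: 261 @ $23.20 + 41 @ $20.30 = $6,887.50
Ending inventory: 352 @ $20.30 = $7,145.60
Check: goods available $14,033.10 = COGS $6,887.50 + ending $7,145.60

Ending inventory = $7,145.60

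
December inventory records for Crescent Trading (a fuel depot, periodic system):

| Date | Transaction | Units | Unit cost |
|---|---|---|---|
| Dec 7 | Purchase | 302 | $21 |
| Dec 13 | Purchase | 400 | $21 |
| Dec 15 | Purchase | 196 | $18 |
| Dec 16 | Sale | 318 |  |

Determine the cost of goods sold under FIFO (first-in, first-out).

COGS = $6,678

Dec 16, 318 sold [FIFO — oldest first]: 302 @ $21 + 16 @ $21 = $6,678
Ending inventory: 384 @ $21 + 196 @ $18 = $11,592
Check: goods available $18,270 = COGS $6,678 + ending $11,592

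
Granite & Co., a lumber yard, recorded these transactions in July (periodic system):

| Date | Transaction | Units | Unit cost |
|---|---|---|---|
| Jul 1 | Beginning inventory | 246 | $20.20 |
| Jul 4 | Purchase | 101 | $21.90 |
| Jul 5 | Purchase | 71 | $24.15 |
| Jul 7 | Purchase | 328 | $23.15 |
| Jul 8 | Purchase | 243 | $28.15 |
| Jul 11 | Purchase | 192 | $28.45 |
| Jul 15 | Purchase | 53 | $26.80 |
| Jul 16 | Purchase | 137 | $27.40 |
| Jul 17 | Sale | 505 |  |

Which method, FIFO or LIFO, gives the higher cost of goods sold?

FIFO COGS: 246 @ $20.20 + 101 @ $21.90 + 71 @ $24.15 + 87 @ $23.15 = $10,909.80
LIFO COGS: 137 @ $27.40 + 53 @ $26.80 + 192 @ $28.45 + 123 @ $28.15 = $14,099.05

LIFO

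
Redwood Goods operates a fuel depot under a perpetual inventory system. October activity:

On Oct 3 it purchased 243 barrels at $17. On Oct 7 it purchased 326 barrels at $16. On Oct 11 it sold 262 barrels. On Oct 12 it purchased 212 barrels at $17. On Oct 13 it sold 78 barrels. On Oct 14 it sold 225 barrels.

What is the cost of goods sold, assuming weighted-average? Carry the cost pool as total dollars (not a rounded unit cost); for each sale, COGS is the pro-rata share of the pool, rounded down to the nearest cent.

After Oct 3: 243 on hand, pool $4,131.00 (≈ $17.0000 each)
After Oct 7: 569 on hand, pool $9,347.00 (≈ $16.4271 each)
Oct 11, sell 262: 262/569 × $9,347.00 → $4,303.89
After Oct 12: 519 on hand, pool $8,647.11 (≈ $16.6611 each)
Oct 13, sell 78: 78/519 × $8,647.11 → $1,299.56
Oct 14, sell 225: 225/441 × $7,347.55 → $3,748.75
Total COGS = $4,303.89 + $1,299.56 + $3,748.75 = $9,352.20
Ending inventory (cost pool remaining) = $3,598.80
Check: goods available $12,951.00 = COGS $9,352.20 + ending $3,598.80

COGS = $9,352.20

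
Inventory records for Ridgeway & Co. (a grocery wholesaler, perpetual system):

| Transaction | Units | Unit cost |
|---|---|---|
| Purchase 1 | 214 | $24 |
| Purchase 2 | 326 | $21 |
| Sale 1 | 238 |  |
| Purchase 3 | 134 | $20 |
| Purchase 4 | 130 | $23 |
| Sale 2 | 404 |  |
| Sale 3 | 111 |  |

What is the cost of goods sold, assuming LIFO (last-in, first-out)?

Sale 1 (238) [LIFO — newest first]: 238 @ $21 = $4,998
Sale 2 (404) [LIFO — newest first]: 130 @ $23 + 134 @ $20 + 88 @ $21 + 52 @ $24 = $8,766
Sale 3 (111) [LIFO — newest first]: 111 @ $24 = $2,664
Total COGS = $4,998 + $8,766 + $2,664 = $16,428
Ending inventory: 51 @ $24 = $1,224

COGS = $16,428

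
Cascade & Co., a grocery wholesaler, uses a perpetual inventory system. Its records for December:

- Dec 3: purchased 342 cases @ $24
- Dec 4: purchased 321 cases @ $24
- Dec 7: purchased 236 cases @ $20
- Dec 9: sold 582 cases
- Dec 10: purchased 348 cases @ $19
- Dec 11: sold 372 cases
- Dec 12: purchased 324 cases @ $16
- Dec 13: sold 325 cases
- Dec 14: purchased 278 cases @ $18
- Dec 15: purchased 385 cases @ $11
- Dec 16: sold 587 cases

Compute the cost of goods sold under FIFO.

Dec 9, 582 sold [FIFO — oldest first]: 342 @ $24 + 240 @ $24 = $13,968
Dec 11, 372 sold [FIFO — oldest first]: 81 @ $24 + 236 @ $20 + 55 @ $19 = $7,709
Dec 13, 325 sold [FIFO — oldest first]: 293 @ $19 + 32 @ $16 = $6,079
Dec 16, 587 sold [FIFO — oldest first]: 292 @ $16 + 278 @ $18 + 17 @ $11 = $9,863
Total COGS = $13,968 + $7,709 + $6,079 + $9,863 = $37,619
Ending inventory: 368 @ $11 = $4,048

COGS = $37,619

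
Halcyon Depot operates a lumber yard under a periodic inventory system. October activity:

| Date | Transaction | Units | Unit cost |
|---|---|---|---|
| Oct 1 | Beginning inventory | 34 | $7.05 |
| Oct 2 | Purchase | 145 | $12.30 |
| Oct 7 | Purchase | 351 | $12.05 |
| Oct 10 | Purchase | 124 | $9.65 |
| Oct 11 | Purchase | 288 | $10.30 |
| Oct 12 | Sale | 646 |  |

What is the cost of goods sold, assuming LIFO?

Oct 12, 646 sold [LIFO — newest first]: 288 @ $10.30 + 124 @ $9.65 + 234 @ $12.05 = $6,982.70
Ending inventory: 34 @ $7.05 + 145 @ $12.30 + 117 @ $12.05 = $3,433.05
Check: goods available $10,415.75 = COGS $6,982.70 + ending $3,433.05

COGS = $6,982.70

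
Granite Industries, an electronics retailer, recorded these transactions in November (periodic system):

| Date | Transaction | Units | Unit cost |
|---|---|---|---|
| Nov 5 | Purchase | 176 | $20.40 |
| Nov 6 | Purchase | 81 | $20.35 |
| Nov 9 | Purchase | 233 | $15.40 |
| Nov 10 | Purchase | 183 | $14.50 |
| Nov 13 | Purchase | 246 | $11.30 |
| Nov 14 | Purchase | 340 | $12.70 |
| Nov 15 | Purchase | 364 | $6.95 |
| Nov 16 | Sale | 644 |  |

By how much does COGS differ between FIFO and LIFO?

$4,974.15

FIFO COGS: 176 @ $20.40 + 81 @ $20.35 + 233 @ $15.40 + 154 @ $14.50 = $11,059.95
LIFO COGS: 364 @ $6.95 + 280 @ $12.70 = $6,085.80
Difference = |$11,059.95 − $6,085.80| = $4,974.15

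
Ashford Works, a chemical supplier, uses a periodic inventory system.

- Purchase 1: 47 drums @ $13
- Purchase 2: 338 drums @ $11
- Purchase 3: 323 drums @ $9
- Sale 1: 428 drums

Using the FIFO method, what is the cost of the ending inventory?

Sale 1 (428) [FIFO — oldest first]: 47 @ $13 + 338 @ $11 + 43 @ $9 = $4,716
Ending inventory: 280 @ $9 = $2,520
Check: goods available $7,236 = COGS $4,716 + ending $2,520

Ending inventory = $2,520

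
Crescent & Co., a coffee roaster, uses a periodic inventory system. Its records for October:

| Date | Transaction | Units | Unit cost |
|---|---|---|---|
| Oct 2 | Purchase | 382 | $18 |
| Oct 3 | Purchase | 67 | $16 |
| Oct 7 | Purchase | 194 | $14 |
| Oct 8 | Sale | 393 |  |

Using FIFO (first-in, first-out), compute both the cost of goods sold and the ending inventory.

COGS = $7,052; ending inventory = $3,612

Oct 8, 393 sold [FIFO — oldest first]: 382 @ $18 + 11 @ $16 = $7,052
Ending inventory: 56 @ $16 + 194 @ $14 = $3,612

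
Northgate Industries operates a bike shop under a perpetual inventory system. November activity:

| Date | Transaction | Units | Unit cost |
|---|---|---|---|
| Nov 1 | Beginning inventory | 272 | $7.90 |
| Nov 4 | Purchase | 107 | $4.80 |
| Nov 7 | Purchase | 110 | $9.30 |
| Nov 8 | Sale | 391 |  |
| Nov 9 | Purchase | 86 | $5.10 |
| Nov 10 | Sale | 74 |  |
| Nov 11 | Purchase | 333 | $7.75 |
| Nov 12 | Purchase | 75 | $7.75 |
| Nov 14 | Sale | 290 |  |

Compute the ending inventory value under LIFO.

Ending inventory = $1,749.90

Nov 8, 391 sold [LIFO — newest first]: 110 @ $9.30 + 107 @ $4.80 + 174 @ $7.90 = $2,911.20
Nov 10, 74 sold [LIFO — newest first]: 74 @ $5.10 = $377.40
Nov 14, 290 sold [LIFO — newest first]: 75 @ $7.75 + 215 @ $7.75 = $2,247.50
Total COGS = $2,911.20 + $377.40 + $2,247.50 = $5,536.10
Ending inventory: 98 @ $7.90 + 12 @ $5.10 + 118 @ $7.75 = $1,749.90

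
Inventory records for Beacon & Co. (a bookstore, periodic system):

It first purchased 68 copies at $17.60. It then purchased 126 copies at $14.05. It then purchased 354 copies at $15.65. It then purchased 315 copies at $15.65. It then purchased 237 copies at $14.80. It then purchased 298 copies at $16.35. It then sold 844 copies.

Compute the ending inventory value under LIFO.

Sale 1 (844) [LIFO — newest first]: 298 @ $16.35 + 237 @ $14.80 + 309 @ $15.65 = $13,215.75
Ending inventory: 68 @ $17.60 + 126 @ $14.05 + 354 @ $15.65 + 6 @ $15.65 = $8,601.10
Check: goods available $21,816.85 = COGS $13,215.75 + ending $8,601.10

Ending inventory = $8,601.10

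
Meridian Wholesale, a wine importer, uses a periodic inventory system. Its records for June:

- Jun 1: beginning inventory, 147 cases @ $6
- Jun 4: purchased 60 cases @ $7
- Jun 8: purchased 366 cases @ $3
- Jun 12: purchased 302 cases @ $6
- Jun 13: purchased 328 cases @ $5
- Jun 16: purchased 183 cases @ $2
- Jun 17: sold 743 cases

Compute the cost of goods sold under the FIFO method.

Jun 17, 743 sold [FIFO — oldest first]: 147 @ $6 + 60 @ $7 + 366 @ $3 + 170 @ $6 = $3,420
Ending inventory: 132 @ $6 + 328 @ $5 + 183 @ $2 = $2,798

COGS = $3,420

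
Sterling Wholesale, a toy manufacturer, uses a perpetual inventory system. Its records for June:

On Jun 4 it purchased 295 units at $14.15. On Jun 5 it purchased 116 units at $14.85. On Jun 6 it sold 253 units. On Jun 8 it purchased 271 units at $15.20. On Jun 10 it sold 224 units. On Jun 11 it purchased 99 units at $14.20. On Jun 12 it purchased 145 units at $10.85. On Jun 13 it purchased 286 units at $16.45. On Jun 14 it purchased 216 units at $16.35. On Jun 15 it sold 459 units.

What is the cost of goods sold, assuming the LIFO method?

Jun 6, 253 sold [LIFO — newest first]: 116 @ $14.85 + 137 @ $14.15 = $3,661.15
Jun 10, 224 sold [LIFO — newest first]: 224 @ $15.20 = $3,404.80
Jun 15, 459 sold [LIFO — newest first]: 216 @ $16.35 + 243 @ $16.45 = $7,528.95
Total COGS = $3,661.15 + $3,404.80 + $7,528.95 = $14,594.90
Ending inventory: 158 @ $14.15 + 47 @ $15.20 + 99 @ $14.20 + 145 @ $10.85 + 43 @ $16.45 = $6,636.50

COGS = $14,594.90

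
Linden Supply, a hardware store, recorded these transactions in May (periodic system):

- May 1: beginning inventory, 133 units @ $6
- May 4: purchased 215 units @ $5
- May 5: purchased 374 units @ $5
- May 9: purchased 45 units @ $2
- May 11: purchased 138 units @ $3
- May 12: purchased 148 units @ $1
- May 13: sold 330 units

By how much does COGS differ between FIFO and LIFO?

$1,133

FIFO COGS: 133 @ $6 + 197 @ $5 = $1,783
LIFO COGS: 148 @ $1 + 138 @ $3 + 44 @ $2 = $650
Difference = |$1,783 − $650| = $1,133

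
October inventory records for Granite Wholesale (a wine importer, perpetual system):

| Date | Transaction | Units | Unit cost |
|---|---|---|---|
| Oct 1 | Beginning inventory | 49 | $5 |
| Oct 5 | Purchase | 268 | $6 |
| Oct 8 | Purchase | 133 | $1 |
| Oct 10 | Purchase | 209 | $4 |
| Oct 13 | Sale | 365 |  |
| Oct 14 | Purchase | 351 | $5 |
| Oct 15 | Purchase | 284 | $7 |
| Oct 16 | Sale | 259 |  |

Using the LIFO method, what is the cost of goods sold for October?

COGS = $2,920

Oct 13, 365 sold [LIFO — newest first]: 209 @ $4 + 133 @ $1 + 23 @ $6 = $1,107
Oct 16, 259 sold [LIFO — newest first]: 259 @ $7 = $1,813
Total COGS = $1,107 + $1,813 = $2,920
Ending inventory: 49 @ $5 + 245 @ $6 + 351 @ $5 + 25 @ $7 = $3,645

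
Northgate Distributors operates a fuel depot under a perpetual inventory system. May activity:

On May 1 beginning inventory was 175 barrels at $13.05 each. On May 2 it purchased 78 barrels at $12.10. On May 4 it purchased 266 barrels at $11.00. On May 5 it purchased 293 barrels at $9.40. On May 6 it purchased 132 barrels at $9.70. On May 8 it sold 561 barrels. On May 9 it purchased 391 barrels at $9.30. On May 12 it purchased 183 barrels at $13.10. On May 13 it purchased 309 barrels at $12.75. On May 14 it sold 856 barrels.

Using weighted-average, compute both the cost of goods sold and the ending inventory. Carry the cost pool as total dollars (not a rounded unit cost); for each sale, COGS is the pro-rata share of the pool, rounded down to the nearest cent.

After May 1: 175 on hand, pool $2,283.75 (≈ $13.0500 each)
After May 2: 253 on hand, pool $3,227.55 (≈ $12.7571 each)
After May 4: 519 on hand, pool $6,153.55 (≈ $11.8566 each)
After May 5: 812 on hand, pool $8,907.75 (≈ $10.9701 each)
After May 6: 944 on hand, pool $10,188.15 (≈ $10.7925 each)
May 8, sell 561: 561/944 × $10,188.15 → $6,054.61
After May 9: 774 on hand, pool $7,769.84 (≈ $10.0386 each)
After May 12: 957 on hand, pool $10,167.14 (≈ $10.6240 each)
After May 13: 1266 on hand, pool $14,106.89 (≈ $11.1429 each)
May 14, sell 856: 856/1266 × $14,106.89 → $9,538.30
Total COGS = $6,054.61 + $9,538.30 = $15,592.91
Ending inventory (cost pool remaining) = $4,568.59
Check: goods available $20,161.50 = COGS $15,592.91 + ending $4,568.59

COGS = $15,592.91; ending inventory = $4,568.59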